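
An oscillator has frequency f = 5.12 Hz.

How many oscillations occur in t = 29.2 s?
n = f×t = 5.12×29.2 = 149.5 oscillations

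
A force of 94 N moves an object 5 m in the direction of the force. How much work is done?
W = Fd = 94×5 = 470.0 J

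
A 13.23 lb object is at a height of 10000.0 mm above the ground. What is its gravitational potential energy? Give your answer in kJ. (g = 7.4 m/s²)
PE = mgh = 6.001 kg × 7.4 m/s² × 10 m = 444.1 J = 0.4441 kJ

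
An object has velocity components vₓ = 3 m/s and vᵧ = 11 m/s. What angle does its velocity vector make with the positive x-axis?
θ = arctan(vᵧ/vₓ) = arctan(11/3) = 74.74°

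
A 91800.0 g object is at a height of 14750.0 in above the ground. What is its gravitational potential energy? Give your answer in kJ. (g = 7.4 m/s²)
PE = mgh = 91.8 kg × 7.4 m/s² × 374.6 m = 2.545e+05 J = 254.5 kJ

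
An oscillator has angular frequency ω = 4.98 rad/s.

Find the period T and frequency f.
T = 2π/ω = 2π/4.98 = 1.262 s; f = ω/2π = 0.7926 Hz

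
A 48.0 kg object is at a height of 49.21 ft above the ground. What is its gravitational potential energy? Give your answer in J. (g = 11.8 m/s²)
PE = mgh = 48 kg × 11.8 m/s² × 15 m = 8496 J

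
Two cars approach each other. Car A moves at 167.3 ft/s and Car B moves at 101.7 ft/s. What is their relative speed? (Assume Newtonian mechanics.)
v_rel = v_A + v_B = 167.3 + 101.7 = 269.0 ft/s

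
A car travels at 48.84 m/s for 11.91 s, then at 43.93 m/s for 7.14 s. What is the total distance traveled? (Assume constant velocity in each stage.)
d₁ = v₁t₁ = 48.84 × 11.91 = 581.684 m
d₂ = v₂t₂ = 43.93 × 7.14 = 313.66 m
d_total = 581.684 + 313.66 = 895.34 m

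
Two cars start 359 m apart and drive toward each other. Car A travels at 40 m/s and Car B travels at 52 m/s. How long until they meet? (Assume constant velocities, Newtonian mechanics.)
Combined speed: v_combined = 40 + 52 = 92 m/s
Time to meet: t = d/92 = 359/92 = 3.9 s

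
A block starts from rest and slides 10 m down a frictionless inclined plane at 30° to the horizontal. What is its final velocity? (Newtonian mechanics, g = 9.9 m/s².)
a = g sin(θ) = 9.9 × sin(30°) = 4.95 m/s²
v = √(2ad) = √(2 × 4.95 × 10) = 9.95 m/s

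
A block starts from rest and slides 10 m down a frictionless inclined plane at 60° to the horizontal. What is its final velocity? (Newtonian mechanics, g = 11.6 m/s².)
a = g sin(θ) = 11.6 × sin(60°) = 10.05 m/s²
v = √(2ad) = √(2 × 10.05 × 10) = 14.17 m/s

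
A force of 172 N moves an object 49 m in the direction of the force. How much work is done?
W = Fd = 172×49 = 8428.0 J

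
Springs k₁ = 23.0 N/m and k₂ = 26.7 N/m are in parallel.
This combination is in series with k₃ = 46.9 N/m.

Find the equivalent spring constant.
k₁₂ = k₁ + k₂ = 49.7 N/m (parallel)
1/k_eq = 1/k₁₂ + 1/k₃ → k_eq = 24.13 N/m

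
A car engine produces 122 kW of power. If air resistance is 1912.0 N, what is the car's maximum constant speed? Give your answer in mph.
P = Fv → v = P/F = 122000 W / 1912 N = 63.81 m/s = 142.7 mph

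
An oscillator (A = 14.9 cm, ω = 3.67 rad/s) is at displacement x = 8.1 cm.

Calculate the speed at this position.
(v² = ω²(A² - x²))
v = ω√(A² − x²) = 3.67×√(0.149² − 0.081²) = 0.459 m/s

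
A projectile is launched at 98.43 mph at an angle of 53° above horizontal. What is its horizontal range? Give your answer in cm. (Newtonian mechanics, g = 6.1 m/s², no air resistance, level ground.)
R = v₀² sin(2θ) / g (with unit conversion) = 30510.0 cm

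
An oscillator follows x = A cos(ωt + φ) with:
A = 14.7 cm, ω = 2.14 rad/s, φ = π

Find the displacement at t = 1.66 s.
x = A cos(ωt + φ) = 14.7×cos(2.14×1.66 + π) = 13.48 cm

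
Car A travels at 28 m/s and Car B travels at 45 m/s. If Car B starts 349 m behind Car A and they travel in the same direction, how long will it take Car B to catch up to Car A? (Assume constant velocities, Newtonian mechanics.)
Relative speed: v_rel = 45 - 28 = 17 m/s
Time to catch: t = d₀/v_rel = 349/17 = 20.53 s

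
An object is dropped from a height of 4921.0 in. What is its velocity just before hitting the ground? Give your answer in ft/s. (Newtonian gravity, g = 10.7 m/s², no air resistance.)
v = √(2gh) (with unit conversion) = 169.7 ft/s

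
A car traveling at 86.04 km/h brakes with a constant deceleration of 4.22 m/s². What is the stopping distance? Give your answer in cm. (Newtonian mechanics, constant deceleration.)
d = v₀² / (2a) (with unit conversion) = 6768.0 cm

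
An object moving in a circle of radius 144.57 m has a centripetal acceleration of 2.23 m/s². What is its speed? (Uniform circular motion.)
v = √(a_c × r) = √(2.23 × 144.57) = 17.96 m/s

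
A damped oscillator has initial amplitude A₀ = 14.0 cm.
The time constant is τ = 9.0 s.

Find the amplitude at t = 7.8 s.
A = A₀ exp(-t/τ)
A = A₀ exp(−t/τ) = 14.0×exp(−7.8/9.0) = 5.885 cm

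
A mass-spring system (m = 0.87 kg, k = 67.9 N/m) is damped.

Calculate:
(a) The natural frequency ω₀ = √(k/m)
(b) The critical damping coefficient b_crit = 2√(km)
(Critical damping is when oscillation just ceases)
ω₀ = √(k/m) = √(67.9/0.87) = 8.834 rad/s
b_crit = 2√(km) = 2√(67.9×0.87) = 15.37 kg/s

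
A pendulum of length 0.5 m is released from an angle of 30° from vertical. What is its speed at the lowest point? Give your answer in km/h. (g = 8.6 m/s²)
h = L(1 − cosθ) = 0.5×(1 − cos30°) = 0.06699 m
v = √(2gh) = √(2×8.6×0.06699) = 1.073 m/s = 3.864 km/h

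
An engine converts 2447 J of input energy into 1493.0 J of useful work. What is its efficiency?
η = W_out/W_in = 1493.0/2447 = 0.6101 = 61.01%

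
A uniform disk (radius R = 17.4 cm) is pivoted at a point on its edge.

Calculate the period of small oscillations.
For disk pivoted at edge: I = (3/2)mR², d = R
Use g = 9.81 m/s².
I/m = (3/2)R² = 0.04541 m²; d = R = 0.174 m
T = 2π√((3/2)R²/(gR)) = 2π√(3R/(2g)) = 1.025 s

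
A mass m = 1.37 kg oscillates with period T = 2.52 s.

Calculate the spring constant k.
T = 2π√(m/k) → k = m(2π/T)² = 1.37×(2π/2.52)² = 8.517 N/m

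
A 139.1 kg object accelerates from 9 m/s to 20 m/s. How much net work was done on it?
W_net = ΔKE = ½m(v₂² − v₁²) = ½×139.1×(20² − 9²) = 22186.45 J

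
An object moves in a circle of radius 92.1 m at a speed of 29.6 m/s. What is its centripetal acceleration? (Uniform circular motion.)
a_c = v²/r = 29.6²/92.1 = 876.16/92.1 = 9.51 m/s²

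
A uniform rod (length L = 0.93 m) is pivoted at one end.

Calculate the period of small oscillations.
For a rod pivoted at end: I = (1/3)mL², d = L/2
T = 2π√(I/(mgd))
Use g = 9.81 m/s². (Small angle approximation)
I/m = (1/3)L² = 0.2883 m²; d = L/2 = 0.465 m
T = 2π√(I/(mgd)) = 2π√(0.2883/(9.81×0.465)) = 1.58 s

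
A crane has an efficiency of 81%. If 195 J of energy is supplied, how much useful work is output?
W_out = η × W_in = 0.81 × 195 = 157.95 J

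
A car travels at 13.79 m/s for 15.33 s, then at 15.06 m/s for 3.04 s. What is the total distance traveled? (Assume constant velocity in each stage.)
d₁ = v₁t₁ = 13.79 × 15.33 = 211.401 m
d₂ = v₂t₂ = 15.06 × 3.04 = 45.7824 m
d_total = 211.401 + 45.7824 = 257.18 m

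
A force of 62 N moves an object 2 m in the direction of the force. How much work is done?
W = Fd = 62×2 = 124.0 J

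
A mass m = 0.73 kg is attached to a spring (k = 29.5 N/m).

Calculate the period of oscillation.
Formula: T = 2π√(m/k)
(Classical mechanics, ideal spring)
T = 2π√(m/k) = 2π√(0.73/29.5) = 0.9884 s; f = 1/T = 1.012 Hz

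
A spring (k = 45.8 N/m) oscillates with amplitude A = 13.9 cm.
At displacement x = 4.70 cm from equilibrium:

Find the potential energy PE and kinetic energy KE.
E_total = ½kA² = ½×45.8×(0.139)² = 0.4425 J
PE = ½kx² = ½×45.8×(0.047)² = 0.05059 J
KE = E_total − PE = 0.3919 J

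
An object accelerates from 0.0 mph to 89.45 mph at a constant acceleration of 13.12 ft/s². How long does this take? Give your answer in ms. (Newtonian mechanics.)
t = (v - v₀)/a (with unit conversion) = 9999.0 ms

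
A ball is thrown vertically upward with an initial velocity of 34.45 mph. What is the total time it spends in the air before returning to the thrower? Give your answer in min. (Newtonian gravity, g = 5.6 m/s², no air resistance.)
t_total = 2v₀/g (with unit conversion) = 0.09167 min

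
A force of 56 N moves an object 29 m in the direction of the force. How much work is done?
W = Fd = 56×29 = 1624.0 J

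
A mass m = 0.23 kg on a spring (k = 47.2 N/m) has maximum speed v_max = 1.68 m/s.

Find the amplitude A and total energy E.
½mv²_max = ½kA² → A = v_max√(m/k) = 1.68×√(0.23/47.2) = 0.1173 m = 11.73 cm
E = ½mv²_max = ½×0.23×1.68² = 0.3246 J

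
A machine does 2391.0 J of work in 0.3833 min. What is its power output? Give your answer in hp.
P = W/t = 2391 J / 23 s = 104 W = 0.1394 hp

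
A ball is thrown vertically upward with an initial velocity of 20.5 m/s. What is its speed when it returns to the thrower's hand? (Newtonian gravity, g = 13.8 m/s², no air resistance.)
By conservation of energy, the ball returns at the same speed = 20.5 m/s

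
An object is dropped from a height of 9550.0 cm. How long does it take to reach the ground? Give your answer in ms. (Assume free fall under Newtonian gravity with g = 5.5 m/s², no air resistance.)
t = √(2h/g) (with unit conversion) = 5893.0 ms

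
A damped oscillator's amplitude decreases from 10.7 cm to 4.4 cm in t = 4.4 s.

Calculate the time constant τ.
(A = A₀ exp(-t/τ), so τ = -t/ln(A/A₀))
A/A₀ = 4.4/10.7 = 0.4112; ln(A/A₀) = -0.8886
τ = −t/ln(A/A₀) = −4.4/-0.8886 = 4.951 s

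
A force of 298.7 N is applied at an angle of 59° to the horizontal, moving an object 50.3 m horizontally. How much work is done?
W = Fd cosθ = 298.7×50.3×cos(59°) = 7738.2 J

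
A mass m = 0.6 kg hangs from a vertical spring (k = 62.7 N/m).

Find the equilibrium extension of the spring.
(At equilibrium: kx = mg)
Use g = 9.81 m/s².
x_eq = mg/k = 0.6×9.81/62.7 = 0.09388 m = 9.388 cm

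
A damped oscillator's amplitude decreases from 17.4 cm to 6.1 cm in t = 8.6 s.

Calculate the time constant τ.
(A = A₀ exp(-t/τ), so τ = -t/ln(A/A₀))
A/A₀ = 6.1/17.4 = 0.3506; ln(A/A₀) = -1.048
τ = −t/ln(A/A₀) = −8.6/-1.048 = 8.205 s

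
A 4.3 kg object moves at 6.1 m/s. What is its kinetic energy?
KE = ½mv² = ½×4.3×6.1² = 80.0015 J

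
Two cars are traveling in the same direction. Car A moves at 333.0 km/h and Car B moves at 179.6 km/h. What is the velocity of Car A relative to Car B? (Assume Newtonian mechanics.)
v_rel = v_A - v_B = 333.0 - 179.6 = 153.4 km/h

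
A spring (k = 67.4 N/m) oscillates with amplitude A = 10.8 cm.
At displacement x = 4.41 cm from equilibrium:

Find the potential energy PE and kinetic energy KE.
E_total = ½kA² = ½×67.4×(0.108)² = 0.3931 J
PE = ½kx² = ½×67.4×(0.0441)² = 0.06554 J
KE = E_total − PE = 0.3275 J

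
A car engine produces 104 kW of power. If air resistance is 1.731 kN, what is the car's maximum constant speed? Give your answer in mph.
P = Fv → v = P/F = 104000 W / 1731 N = 60.08 m/s = 134.4 mph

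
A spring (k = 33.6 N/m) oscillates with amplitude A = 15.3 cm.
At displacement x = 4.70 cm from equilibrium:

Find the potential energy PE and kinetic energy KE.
E_total = ½kA² = ½×33.6×(0.153)² = 0.3933 J
PE = ½kx² = ½×33.6×(0.047)² = 0.03711 J
KE = E_total − PE = 0.3562 J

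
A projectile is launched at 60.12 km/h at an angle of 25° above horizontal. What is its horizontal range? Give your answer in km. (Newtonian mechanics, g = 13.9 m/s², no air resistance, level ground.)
R = v₀² sin(2θ) / g (with unit conversion) = 0.01537 km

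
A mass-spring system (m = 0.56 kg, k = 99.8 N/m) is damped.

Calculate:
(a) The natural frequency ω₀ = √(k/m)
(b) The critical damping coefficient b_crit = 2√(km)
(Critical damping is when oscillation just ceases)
ω₀ = √(k/m) = √(99.8/0.56) = 13.35 rad/s
b_crit = 2√(km) = 2√(99.8×0.56) = 14.95 kg/s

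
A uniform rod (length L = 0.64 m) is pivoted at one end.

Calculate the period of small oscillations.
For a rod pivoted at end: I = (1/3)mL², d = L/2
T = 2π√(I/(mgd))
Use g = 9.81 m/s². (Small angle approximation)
I/m = (1/3)L² = 0.1365 m²; d = L/2 = 0.32 m
T = 2π√(I/(mgd)) = 2π√(0.1365/(9.81×0.32)) = 1.31 s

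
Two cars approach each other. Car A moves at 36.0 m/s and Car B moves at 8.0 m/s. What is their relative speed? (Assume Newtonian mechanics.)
v_rel = v_A + v_B = 36.0 + 8.0 = 44.0 m/s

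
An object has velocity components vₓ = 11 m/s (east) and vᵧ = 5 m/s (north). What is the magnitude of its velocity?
|v| = √(vₓ² + vᵧ²) = √(11² + 5²) = √(146) = 12.08 m/s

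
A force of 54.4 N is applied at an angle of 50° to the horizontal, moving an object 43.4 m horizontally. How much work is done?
W = Fd cosθ = 54.4×43.4×cos(50°) = 1517.6 J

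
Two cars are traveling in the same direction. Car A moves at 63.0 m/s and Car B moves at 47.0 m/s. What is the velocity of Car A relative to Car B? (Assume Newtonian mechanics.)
v_rel = v_A - v_B = 63.0 - 47.0 = 16.0 m/s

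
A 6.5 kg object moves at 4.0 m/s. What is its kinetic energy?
KE = ½mv² = ½×6.5×4.0² = 52.0 J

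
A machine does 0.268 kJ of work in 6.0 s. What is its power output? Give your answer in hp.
P = W/t = 268 J / 6 s = 44.67 W = 0.0599 hp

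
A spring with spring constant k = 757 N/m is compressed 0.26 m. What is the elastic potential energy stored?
PE = ½kx² = ½×757×0.26² = 25.59 J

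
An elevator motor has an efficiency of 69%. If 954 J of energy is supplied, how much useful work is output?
W_out = η × W_in = 0.69 × 954 = 658.26 J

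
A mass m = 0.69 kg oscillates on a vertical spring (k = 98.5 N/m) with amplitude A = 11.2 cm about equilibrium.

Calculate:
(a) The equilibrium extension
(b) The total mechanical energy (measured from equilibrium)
x_eq = mg/k = 0.69×9.81/98.5 = 0.06872 m = 6.872 cm
E = ½kA² = ½×98.5×(0.112)² = 0.6178 J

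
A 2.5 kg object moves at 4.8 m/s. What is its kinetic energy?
KE = ½mv² = ½×2.5×4.8² = 28.8 J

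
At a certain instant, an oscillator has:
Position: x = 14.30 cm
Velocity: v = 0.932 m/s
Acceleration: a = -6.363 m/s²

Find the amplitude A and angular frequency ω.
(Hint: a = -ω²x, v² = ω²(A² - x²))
a = −ω²x → ω = √(|a|/x) = √(6.363/0.143) = 6.671 rad/s
v² = ω²(A² − x²) → A = √(x² + v²/ω²) = √(0.143² + 0.932²/6.671²) = 0.1999 m = 19.99 cm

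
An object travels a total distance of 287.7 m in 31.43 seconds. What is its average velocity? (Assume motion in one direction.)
v_avg = Δd / Δt = 287.7 / 31.43 = 9.15 m/s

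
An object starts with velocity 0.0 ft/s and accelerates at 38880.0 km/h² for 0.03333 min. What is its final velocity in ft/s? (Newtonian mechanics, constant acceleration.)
v = v₀ + at (with unit conversion) = 19.68 ft/s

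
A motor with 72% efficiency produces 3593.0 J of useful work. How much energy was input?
W_in = W_out/η = 3593.0/0.72 = 4990.3 J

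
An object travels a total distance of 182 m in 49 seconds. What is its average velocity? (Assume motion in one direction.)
v_avg = Δd / Δt = 182 / 49 = 3.71 m/s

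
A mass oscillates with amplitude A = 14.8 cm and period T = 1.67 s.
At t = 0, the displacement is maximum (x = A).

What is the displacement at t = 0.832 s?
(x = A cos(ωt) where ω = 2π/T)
ω = 2π/T = 2π/1.67 = 3.762 rad/s
x = A cos(ωt) = 14.8×cos(3.762×0.832) = -14.8 cm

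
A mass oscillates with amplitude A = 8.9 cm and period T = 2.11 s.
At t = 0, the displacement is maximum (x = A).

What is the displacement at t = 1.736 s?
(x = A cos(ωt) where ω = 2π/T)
ω = 2π/T = 2π/2.11 = 2.978 rad/s
x = A cos(ωt) = 8.9×cos(2.978×1.736) = 3.928 cm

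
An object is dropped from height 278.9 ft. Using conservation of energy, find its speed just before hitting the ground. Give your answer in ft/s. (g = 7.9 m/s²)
mgh = ½mv² → v = √(2gh) = √(2×7.9×85.01) = 36.65 m/s = 120.2 ft/s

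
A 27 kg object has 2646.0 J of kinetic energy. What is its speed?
KE = ½mv² → v = √(2KE/m) = √(2×2646.0/27) = 14.0 m/s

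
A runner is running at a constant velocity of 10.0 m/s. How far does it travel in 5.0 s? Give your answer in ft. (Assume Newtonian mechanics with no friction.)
d = vt (with unit conversion) = 164.0 ft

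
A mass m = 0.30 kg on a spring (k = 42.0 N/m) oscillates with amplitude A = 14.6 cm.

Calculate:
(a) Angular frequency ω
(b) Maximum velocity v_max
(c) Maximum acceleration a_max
ω = √(k/m) = √(42.0/0.3) = 11.83 rad/s
v_max = ωA = 11.83×0.146 = 1.727 m/s
a_max = ω²A = 11.83²×0.146 = 20.44 m/s²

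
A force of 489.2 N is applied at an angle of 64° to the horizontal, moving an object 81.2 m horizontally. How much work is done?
W = Fd cosθ = 489.2×81.2×cos(64°) = 17413.0 J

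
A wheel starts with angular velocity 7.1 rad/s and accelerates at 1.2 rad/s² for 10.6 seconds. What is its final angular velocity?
ω = ω₀ + αt = 7.1 + 1.2 × 10.6 = 19.82 rad/s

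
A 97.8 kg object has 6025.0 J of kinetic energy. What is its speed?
KE = ½mv² → v = √(2KE/m) = √(2×6025.0/97.8) = 11.1 m/s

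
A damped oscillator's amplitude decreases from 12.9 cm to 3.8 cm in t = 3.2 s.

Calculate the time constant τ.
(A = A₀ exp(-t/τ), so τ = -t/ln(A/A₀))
A/A₀ = 3.8/12.9 = 0.2946; ln(A/A₀) = -1.222
τ = −t/ln(A/A₀) = −3.2/-1.222 = 2.618 s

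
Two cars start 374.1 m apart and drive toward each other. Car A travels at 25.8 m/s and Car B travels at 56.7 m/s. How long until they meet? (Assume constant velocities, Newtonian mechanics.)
Combined speed: v_combined = 25.8 + 56.7 = 82.5 m/s
Time to meet: t = d/82.5 = 374.1/82.5 = 4.53 s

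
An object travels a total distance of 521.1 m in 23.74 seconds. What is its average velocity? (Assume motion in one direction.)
v_avg = Δd / Δt = 521.1 / 23.74 = 21.95 m/s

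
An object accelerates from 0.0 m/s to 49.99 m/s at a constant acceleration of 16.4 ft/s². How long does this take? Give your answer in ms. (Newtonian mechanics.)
t = (v - v₀)/a (with unit conversion) = 10000.0 ms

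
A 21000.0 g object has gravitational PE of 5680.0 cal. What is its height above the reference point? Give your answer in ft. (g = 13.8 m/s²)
PE = mgh → h = PE/(mg) = 2.377e+04 J / (21 kg × 13.8 m/s²) = 82.01 m = 269.0 ft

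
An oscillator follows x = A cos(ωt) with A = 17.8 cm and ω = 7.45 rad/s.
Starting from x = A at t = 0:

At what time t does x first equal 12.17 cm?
cos(ωt) = x/A = 12.17/17.8 = 0.6837
ωt = arccos(0.6837) = 0.818 rad
t = 0.818/7.45 = 0.1098 s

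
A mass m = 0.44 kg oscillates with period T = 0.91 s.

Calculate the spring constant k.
T = 2π√(m/k) → k = m(2π/T)² = 0.44×(2π/0.91)² = 20.98 N/m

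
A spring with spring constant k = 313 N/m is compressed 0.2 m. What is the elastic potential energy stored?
PE = ½kx² = ½×313×0.2² = 6.26 J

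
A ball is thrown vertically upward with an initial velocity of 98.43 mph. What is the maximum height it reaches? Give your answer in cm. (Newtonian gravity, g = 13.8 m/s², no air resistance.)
h_max = v₀²/(2g) (with unit conversion) = 7015.0 cm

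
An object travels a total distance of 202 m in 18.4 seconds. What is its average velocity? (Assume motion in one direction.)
v_avg = Δd / Δt = 202 / 18.4 = 10.98 m/s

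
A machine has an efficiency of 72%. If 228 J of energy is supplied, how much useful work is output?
W_out = η × W_in = 0.72 × 228 = 164.16 J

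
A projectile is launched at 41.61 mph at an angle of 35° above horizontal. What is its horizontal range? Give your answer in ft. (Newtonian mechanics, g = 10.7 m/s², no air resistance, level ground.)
R = v₀² sin(2θ) / g (with unit conversion) = 99.7 ft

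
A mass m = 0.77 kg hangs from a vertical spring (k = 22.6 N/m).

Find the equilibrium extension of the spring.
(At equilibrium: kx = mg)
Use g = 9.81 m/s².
x_eq = mg/k = 0.77×9.81/22.6 = 0.3342 m = 33.42 cm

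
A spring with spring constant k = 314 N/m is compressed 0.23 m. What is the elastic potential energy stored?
PE = ½kx² = ½×314×0.23² = 8.305 J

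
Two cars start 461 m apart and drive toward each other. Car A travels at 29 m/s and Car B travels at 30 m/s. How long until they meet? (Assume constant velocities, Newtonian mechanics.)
Combined speed: v_combined = 29 + 30 = 59 m/s
Time to meet: t = d/59 = 461/59 = 7.81 s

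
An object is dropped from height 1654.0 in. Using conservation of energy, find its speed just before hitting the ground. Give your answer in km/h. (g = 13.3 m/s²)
mgh = ½mv² → v = √(2gh) = √(2×13.3×42.01) = 33.43 m/s = 120.3 km/h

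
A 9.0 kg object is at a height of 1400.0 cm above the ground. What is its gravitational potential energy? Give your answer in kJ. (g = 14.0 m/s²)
PE = mgh = 9 kg × 14.0 m/s² × 14 m = 1764 J = 1.764 kJ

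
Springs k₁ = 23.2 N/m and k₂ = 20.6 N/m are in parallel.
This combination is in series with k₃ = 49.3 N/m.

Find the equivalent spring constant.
k₁₂ = k₁ + k₂ = 43.8 N/m (parallel)
1/k_eq = 1/k₁₂ + 1/k₃ → k_eq = 23.19 N/m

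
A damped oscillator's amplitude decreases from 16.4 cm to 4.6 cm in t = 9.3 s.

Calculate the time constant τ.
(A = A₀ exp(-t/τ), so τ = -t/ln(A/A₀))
A/A₀ = 4.6/16.4 = 0.2805; ln(A/A₀) = -1.271
τ = −t/ln(A/A₀) = −9.3/-1.271 = 7.316 s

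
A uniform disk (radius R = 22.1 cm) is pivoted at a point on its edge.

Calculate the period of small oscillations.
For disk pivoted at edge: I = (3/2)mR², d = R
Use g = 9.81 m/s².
I/m = (3/2)R² = 0.07326 m²; d = R = 0.221 m
T = 2π√((3/2)R²/(gR)) = 2π√(3R/(2g)) = 1.155 s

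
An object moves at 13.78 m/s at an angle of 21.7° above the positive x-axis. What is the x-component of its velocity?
vₓ = v cos(θ) = 13.78 × cos(21.7°) = 12.8 m/s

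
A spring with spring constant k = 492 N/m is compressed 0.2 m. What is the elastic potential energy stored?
PE = ½kx² = ½×492×0.2² = 9.84 J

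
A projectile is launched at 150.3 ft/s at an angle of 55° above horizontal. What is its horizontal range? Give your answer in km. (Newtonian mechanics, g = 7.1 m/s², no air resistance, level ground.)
R = v₀² sin(2θ) / g (with unit conversion) = 0.2778 km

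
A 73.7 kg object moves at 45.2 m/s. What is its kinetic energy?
KE = ½mv² = ½×73.7×45.2² = 75286.02 J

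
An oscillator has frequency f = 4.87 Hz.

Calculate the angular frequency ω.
ω = 2πf = 2π×4.87 = 30.6 rad/s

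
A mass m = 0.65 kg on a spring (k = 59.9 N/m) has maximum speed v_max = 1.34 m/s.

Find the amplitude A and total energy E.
½mv²_max = ½kA² → A = v_max√(m/k) = 1.34×√(0.65/59.9) = 0.1396 m = 13.96 cm
E = ½mv²_max = ½×0.65×1.34² = 0.5836 J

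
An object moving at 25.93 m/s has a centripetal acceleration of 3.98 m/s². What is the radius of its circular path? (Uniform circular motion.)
r = v²/a_c = 25.93²/3.98 = 168.94 m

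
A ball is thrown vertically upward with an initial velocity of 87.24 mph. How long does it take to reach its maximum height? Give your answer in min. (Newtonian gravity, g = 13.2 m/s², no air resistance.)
t_up = v₀/g (with unit conversion) = 0.04924 min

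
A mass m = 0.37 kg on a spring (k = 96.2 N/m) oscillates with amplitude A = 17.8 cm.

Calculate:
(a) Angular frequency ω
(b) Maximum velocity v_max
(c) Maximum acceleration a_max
ω = √(k/m) = √(96.2/0.37) = 16.12 rad/s
v_max = ωA = 16.12×0.178 = 2.87 m/s
a_max = ω²A = 16.12²×0.178 = 46.28 m/s²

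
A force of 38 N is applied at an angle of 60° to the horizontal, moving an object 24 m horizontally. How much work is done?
W = Fd cosθ = 38×24×cos(60°) = 456.0 J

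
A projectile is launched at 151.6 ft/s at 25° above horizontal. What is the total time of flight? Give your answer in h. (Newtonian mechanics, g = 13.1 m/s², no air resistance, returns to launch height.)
T = 2v₀sin(θ)/g (with unit conversion) = 0.0008282 h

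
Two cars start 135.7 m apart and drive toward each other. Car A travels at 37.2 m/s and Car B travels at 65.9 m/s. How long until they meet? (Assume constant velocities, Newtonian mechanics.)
Combined speed: v_combined = 37.2 + 65.9 = 103.1 m/s
Time to meet: t = d/103.1 = 135.7/103.1 = 1.32 s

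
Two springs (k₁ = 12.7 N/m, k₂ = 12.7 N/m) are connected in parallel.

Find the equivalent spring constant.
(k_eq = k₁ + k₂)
k_eq = k₁ + k₂ = 12.7 + 12.7 = 25.4 N/m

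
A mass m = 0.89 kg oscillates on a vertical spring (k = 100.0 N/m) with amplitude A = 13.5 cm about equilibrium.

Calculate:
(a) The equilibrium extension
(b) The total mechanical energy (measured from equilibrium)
x_eq = mg/k = 0.89×9.81/100.0 = 0.08731 m = 8.731 cm
E = ½kA² = ½×100.0×(0.135)² = 0.9113 J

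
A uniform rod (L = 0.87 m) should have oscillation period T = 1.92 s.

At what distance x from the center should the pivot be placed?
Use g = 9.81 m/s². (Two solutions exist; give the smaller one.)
T = 2π√((L²/12 + x²)/(gx)). Let c = T²g/(4π²) = 0.916.
x² − cx + L²/12 = 0 → x = (c − √(c² − L²/3))/2 = 0.075 m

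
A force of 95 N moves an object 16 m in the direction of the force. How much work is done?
W = Fd = 95×16 = 1520.0 J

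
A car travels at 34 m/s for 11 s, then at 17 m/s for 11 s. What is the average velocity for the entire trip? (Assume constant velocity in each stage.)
d₁ = v₁t₁ = 34 × 11 = 374 m
d₂ = v₂t₂ = 17 × 11 = 187 m
d_total = 561 m, t_total = 22 s
v_avg = d_total/t_total = 561/22 = 25.5 m/s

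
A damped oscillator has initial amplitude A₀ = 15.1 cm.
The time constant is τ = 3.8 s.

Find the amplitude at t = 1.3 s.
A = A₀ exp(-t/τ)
A = A₀ exp(−t/τ) = 15.1×exp(−1.3/3.8) = 10.73 cm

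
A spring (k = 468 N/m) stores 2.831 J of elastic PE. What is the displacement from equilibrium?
PE = ½kx² → x = √(2PE/k) = √(2×2.831/468) = 0.11 m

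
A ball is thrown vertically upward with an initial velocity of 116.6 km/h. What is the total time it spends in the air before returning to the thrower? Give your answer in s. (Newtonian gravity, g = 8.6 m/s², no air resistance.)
t_total = 2v₀/g (with unit conversion) = 7.532 s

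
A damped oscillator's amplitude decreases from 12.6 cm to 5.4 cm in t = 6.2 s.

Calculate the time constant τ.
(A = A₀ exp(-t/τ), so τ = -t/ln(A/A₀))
A/A₀ = 5.4/12.6 = 0.4286; ln(A/A₀) = -0.8473
τ = −t/ln(A/A₀) = −6.2/-0.8473 = 7.317 s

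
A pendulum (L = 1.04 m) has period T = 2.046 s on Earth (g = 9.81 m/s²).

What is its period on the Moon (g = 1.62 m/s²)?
T = 2π√(L/g), so T_moon/T_earth = √(g_earth/g_moon)
T_moon = 2π√(1.04/1.62) = 5.034 s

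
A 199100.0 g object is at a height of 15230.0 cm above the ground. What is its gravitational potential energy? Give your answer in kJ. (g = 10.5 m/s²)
PE = mgh = 199.1 kg × 10.5 m/s² × 152.3 m = 3.184e+05 J = 318.4 kJ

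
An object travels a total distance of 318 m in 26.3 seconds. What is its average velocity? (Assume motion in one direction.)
v_avg = Δd / Δt = 318 / 26.3 = 12.09 m/s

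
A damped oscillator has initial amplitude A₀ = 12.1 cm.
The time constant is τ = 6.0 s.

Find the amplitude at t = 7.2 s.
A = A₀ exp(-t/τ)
A = A₀ exp(−t/τ) = 12.1×exp(−7.2/6.0) = 3.644 cm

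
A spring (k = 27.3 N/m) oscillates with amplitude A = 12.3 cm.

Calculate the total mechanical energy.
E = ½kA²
E = ½kA² = ½×27.3×(0.123)² = 0.2065 J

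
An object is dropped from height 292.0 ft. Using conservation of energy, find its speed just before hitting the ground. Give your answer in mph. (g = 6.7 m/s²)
mgh = ½mv² → v = √(2gh) = √(2×6.7×89) = 34.53 m/s = 77.25 mph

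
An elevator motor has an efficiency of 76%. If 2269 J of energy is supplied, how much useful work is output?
W_out = η × W_in = 0.76 × 2269 = 1724.4 J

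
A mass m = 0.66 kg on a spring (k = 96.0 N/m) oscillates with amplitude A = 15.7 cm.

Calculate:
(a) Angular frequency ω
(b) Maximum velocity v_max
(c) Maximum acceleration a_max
ω = √(k/m) = √(96.0/0.66) = 12.06 rad/s
v_max = ωA = 12.06×0.157 = 1.893 m/s
a_max = ω²A = 12.06²×0.157 = 22.84 m/s²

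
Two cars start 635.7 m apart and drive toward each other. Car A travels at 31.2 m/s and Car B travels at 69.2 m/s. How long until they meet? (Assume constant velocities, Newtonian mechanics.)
Combined speed: v_combined = 31.2 + 69.2 = 100.4 m/s
Time to meet: t = d/100.4 = 635.7/100.4 = 6.33 s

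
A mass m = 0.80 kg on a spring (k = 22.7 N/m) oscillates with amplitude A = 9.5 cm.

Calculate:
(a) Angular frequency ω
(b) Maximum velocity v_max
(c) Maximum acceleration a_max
ω = √(k/m) = √(22.7/0.8) = 5.327 rad/s
v_max = ωA = 5.327×0.095 = 0.506 m/s
a_max = ω²A = 5.327²×0.095 = 2.696 m/s²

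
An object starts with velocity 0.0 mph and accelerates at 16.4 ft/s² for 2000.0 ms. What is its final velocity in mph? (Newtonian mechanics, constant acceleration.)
v = v₀ + at (with unit conversion) = 22.36 mph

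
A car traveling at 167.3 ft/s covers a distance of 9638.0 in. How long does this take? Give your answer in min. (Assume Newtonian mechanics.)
t = d/v (with unit conversion) = 0.08001 min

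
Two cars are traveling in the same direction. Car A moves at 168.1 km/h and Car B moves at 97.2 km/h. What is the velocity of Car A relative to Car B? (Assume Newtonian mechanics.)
v_rel = v_A - v_B = 168.1 - 97.2 = 70.9 km/h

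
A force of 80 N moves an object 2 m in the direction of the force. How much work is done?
W = Fd = 80×2 = 160.0 J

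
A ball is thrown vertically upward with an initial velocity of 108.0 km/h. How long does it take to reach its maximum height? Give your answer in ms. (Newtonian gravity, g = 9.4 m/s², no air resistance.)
t_up = v₀/g (with unit conversion) = 3191.0 ms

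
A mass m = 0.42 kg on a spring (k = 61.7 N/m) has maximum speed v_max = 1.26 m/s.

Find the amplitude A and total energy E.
½mv²_max = ½kA² → A = v_max√(m/k) = 1.26×√(0.42/61.7) = 0.104 m = 10.4 cm
E = ½mv²_max = ½×0.42×1.26² = 0.3334 J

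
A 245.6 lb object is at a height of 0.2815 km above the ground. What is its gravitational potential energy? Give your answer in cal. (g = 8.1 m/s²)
PE = mgh = 111.4 kg × 8.1 m/s² × 281.5 m = 2.54e+05 J = 60710.0 cal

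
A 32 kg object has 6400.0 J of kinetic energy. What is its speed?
KE = ½mv² → v = √(2KE/m) = √(2×6400.0/32) = 20.0 m/s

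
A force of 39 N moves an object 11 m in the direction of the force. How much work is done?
W = Fd = 39×11 = 429.0 J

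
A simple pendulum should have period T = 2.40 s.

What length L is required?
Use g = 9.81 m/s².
T = 2π√(L/g) → L = g(T/2π)² = 9.81×(2.4/2π)² = 1.431 m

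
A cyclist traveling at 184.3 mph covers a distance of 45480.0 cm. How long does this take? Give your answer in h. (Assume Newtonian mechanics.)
t = d/v (with unit conversion) = 0.001533 h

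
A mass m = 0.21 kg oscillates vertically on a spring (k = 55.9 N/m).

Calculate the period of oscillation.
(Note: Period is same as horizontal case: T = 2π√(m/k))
T = 2π√(m/k) = 2π√(0.21/55.9) = 0.3851 s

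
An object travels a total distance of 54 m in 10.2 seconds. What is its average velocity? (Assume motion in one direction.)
v_avg = Δd / Δt = 54 / 10.2 = 5.29 m/s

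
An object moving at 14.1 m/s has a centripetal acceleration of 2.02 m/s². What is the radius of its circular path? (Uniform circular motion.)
r = v²/a_c = 14.1²/2.02 = 98.42 m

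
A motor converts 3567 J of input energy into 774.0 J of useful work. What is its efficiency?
η = W_out/W_in = 774.0/3567 = 0.217 = 21.7%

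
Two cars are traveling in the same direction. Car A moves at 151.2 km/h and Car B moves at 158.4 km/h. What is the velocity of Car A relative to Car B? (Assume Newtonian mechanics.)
v_rel = v_A - v_B = 151.2 - 158.4 = -7.2 km/h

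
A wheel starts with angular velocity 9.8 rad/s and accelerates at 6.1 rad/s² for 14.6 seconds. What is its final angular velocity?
ω = ω₀ + αt = 9.8 + 6.1 × 14.6 = 98.86 rad/s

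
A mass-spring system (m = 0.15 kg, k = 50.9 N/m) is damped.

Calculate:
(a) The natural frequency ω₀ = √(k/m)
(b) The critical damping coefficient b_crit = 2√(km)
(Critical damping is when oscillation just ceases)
ω₀ = √(k/m) = √(50.9/0.15) = 18.42 rad/s
b_crit = 2√(km) = 2√(50.9×0.15) = 5.526 kg/s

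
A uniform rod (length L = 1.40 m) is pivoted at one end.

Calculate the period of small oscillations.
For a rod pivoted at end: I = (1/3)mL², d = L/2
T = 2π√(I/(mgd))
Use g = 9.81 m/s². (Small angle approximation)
I/m = (1/3)L² = 0.6533 m²; d = L/2 = 0.7 m
T = 2π√(I/(mgd)) = 2π√(0.6533/(9.81×0.7)) = 1.938 s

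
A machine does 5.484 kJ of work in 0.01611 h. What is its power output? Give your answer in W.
P = W/t = 5484 J / 58 s = 94.56 W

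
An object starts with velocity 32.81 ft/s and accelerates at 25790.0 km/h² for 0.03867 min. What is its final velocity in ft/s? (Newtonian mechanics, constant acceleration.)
v = v₀ + at (with unit conversion) = 47.96 ft/s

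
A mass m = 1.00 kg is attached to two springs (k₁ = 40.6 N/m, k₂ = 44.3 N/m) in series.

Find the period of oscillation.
k_eq = k₁k₂/(k₁+k₂) = 21.18 N/m
T = 2π√(m/k_eq) = 2π√(1.0/21.18) = 1.365 s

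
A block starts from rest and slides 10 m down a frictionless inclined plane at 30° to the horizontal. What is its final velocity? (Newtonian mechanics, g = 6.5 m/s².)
a = g sin(θ) = 6.5 × sin(30°) = 3.25 m/s²
v = √(2ad) = √(2 × 3.25 × 10) = 8.06 m/s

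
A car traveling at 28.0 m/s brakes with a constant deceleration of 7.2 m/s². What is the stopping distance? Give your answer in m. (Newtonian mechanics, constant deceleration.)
d = v₀² / (2a) = 54.44 m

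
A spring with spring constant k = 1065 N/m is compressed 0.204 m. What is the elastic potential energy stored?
PE = ½kx² = ½×1065×0.204² = 22.16 J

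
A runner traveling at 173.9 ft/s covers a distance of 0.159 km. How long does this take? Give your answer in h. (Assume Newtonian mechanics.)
t = d/v (with unit conversion) = 0.0008333 h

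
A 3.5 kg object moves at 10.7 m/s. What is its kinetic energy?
KE = ½mv² = ½×3.5×10.7² = 200.3575 J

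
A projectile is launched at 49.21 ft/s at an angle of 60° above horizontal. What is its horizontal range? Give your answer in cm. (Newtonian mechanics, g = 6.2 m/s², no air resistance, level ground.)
R = v₀² sin(2θ) / g (with unit conversion) = 3143.0 cm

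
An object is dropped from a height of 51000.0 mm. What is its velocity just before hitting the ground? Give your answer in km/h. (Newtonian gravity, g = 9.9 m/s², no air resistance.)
v = √(2gh) (with unit conversion) = 114.4 km/h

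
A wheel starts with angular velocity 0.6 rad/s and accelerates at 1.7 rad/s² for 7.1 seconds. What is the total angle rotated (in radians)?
θ = ω₀t + ½αt² = 0.6×7.1 + ½×1.7×7.1² = 47.11 rad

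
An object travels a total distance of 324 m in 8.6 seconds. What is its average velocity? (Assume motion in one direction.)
v_avg = Δd / Δt = 324 / 8.6 = 37.67 m/s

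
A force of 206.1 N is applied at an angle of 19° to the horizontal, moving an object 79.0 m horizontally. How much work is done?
W = Fd cosθ = 206.1×79.0×cos(19°) = 15395.0 J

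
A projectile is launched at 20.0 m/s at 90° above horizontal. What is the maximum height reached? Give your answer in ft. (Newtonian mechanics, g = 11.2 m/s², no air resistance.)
H = v₀²sin²(θ)/(2g) (with unit conversion) = 58.59 ft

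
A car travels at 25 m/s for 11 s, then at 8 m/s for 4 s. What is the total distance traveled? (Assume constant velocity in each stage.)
d₁ = v₁t₁ = 25 × 11 = 275 m
d₂ = v₂t₂ = 8 × 4 = 32 m
d_total = 275 + 32 = 307 m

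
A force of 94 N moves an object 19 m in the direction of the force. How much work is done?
W = Fd = 94×19 = 1786.0 J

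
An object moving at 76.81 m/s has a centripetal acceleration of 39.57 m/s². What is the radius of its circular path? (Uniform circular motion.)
r = v²/a_c = 76.81²/39.57 = 149.1 m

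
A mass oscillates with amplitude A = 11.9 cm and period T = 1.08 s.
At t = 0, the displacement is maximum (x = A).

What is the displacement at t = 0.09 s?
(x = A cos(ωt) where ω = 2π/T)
ω = 2π/T = 2π/1.08 = 5.818 rad/s
x = A cos(ωt) = 11.9×cos(5.818×0.09) = 10.31 cm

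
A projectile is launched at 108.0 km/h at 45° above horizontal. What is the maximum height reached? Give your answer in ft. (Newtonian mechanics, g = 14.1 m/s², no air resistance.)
H = v₀²sin²(θ)/(2g) (with unit conversion) = 52.35 ft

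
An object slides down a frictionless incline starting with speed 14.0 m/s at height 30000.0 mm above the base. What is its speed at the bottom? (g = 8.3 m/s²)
½mv₀² + mgh = ½mv² → v = √(v₀² + 2gh) = √(14² + 2×8.3×30) = 26.34 m/s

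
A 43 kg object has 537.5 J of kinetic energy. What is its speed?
KE = ½mv² → v = √(2KE/m) = √(2×537.5/43) = 5.0 m/s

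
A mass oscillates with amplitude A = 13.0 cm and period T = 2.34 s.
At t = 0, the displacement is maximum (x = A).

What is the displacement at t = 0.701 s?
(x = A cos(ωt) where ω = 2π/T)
ω = 2π/T = 2π/2.34 = 2.685 rad/s
x = A cos(ωt) = 13.0×cos(2.685×0.701) = -3.984 cm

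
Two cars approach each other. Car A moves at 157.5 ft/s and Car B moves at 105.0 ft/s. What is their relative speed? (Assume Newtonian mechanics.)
v_rel = v_A + v_B = 157.5 + 105.0 = 262.5 ft/s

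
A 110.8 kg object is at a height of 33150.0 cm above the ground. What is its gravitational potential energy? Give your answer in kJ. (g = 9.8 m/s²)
PE = mgh = 110.8 kg × 9.8 m/s² × 331.5 m = 3.6e+05 J = 360.0 kJ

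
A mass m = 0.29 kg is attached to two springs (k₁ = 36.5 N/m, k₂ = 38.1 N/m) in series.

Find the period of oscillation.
k_eq = k₁k₂/(k₁+k₂) = 18.64 N/m
T = 2π√(m/k_eq) = 2π√(0.29/18.64) = 0.7837 s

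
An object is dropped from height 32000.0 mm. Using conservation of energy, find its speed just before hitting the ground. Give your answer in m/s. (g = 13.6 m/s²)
mgh = ½mv² → v = √(2gh) = √(2×13.6×32) = 29.5 m/s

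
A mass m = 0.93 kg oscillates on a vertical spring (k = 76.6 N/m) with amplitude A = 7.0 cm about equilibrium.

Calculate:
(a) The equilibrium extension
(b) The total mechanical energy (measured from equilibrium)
x_eq = mg/k = 0.93×9.81/76.6 = 0.1191 m = 11.91 cm
E = ½kA² = ½×76.6×(0.07)² = 0.1877 J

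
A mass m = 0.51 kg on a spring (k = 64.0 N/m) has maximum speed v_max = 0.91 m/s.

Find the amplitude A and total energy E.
½mv²_max = ½kA² → A = v_max√(m/k) = 0.91×√(0.51/64.0) = 0.08123 m = 8.123 cm
E = ½mv²_max = ½×0.51×0.91² = 0.2112 J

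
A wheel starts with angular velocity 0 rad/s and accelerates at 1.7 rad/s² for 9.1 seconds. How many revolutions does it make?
θ = ω₀t + ½αt² = 0×9.1 + ½×1.7×9.1² = 70.39 rad
Revolutions = θ/(2π) = 70.39/(2π) = 11.2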